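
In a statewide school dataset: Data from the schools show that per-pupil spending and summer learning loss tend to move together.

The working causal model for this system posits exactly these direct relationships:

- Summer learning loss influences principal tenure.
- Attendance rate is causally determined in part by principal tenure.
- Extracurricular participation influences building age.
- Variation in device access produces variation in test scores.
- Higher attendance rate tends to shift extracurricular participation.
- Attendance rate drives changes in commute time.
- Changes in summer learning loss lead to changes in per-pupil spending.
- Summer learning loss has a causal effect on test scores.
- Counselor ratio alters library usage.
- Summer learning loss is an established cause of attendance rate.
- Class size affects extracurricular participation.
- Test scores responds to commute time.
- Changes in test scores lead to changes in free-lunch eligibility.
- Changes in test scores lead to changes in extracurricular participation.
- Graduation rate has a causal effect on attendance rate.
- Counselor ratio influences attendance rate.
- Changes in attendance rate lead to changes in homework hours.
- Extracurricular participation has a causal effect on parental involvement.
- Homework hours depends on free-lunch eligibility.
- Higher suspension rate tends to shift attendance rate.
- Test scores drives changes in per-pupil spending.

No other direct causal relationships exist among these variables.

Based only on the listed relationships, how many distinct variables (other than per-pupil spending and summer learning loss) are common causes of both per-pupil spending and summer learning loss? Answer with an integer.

No listed variable has a causal path to both per-pupil spending and summer learning loss, so there are no common causes.

0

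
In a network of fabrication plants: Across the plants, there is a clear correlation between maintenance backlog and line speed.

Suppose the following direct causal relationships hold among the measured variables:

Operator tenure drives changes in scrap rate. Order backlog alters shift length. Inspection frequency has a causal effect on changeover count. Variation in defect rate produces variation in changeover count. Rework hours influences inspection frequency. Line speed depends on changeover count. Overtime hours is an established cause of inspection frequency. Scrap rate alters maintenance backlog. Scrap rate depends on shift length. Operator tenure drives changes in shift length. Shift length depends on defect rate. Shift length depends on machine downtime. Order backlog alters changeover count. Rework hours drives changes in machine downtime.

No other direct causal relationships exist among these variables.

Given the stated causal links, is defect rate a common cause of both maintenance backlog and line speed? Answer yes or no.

yes

Defect rate has a causal path to maintenance backlog (defect rate → shift length → scrap rate → maintenance backlog) and to line speed (defect rate → changeover count → line speed), so it is a common cause of both — a confounder.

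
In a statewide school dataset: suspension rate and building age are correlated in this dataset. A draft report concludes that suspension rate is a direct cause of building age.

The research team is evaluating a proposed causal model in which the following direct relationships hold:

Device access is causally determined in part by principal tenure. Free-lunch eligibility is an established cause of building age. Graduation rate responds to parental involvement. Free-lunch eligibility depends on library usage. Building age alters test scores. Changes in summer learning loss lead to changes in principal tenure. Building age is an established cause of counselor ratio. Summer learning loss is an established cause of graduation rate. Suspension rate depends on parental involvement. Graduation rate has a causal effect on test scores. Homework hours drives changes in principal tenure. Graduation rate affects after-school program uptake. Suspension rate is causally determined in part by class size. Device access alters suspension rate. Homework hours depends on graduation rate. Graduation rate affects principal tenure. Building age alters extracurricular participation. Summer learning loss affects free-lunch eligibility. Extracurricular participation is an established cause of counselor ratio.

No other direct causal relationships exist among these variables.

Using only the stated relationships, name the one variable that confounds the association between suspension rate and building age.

Summer learning loss has a causal path to suspension rate (summer learning loss → principal tenure → device access → suspension rate) and a separate causal path to building age (summer learning loss → free-lunch eligibility → building age), so it is a common cause of both.
No stated relationship gives suspension rate a causal route to building age, so the correlation is explained by the shared upstream cause rather than a direct effect.

summer learning loss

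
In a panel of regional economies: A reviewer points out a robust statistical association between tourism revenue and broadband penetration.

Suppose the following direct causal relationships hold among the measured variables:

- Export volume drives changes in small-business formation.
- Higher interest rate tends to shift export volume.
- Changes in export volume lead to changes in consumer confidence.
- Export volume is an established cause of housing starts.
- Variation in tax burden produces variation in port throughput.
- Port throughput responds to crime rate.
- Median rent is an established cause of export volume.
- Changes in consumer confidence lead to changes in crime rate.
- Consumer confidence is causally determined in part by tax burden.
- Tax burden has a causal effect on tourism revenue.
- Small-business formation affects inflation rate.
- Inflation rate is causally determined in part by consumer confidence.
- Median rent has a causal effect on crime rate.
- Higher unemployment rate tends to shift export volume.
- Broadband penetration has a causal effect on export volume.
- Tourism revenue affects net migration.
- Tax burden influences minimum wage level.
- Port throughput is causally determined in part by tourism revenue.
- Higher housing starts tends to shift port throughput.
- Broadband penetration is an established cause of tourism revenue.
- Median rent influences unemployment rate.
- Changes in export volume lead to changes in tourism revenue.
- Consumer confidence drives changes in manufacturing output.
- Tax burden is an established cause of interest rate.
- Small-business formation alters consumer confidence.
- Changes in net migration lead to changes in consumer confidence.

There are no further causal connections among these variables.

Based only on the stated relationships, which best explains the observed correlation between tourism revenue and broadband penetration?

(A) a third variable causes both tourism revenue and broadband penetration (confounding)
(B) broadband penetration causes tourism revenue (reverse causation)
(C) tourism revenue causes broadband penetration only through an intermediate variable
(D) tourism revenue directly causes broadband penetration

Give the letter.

The stated link runs broadband penetration → tourism revenue; tourism revenue has no causal path to broadband penetration. No variable causes both, so confounding is ruled out. The correlation reflects reverse causation.

B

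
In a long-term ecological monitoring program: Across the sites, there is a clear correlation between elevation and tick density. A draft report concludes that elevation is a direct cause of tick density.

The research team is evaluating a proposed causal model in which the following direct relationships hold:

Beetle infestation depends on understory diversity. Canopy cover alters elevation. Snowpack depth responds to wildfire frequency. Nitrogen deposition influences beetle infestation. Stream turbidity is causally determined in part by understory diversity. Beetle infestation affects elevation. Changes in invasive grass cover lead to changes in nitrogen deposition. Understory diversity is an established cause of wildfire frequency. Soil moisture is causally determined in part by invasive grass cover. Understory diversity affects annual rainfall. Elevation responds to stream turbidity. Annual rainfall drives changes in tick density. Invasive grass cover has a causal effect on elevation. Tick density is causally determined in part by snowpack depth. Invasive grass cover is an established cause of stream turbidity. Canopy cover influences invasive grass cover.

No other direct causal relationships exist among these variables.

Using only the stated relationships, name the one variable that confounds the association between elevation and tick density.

understory diversity

Understory diversity has a causal path to elevation (understory diversity → stream turbidity → elevation) and a separate causal path to tick density (understory diversity → annual rainfall → tick density), so it is a common cause of both.
No stated relationship gives elevation a causal route to tick density, so the correlation is explained by the shared upstream cause rather than a direct effect.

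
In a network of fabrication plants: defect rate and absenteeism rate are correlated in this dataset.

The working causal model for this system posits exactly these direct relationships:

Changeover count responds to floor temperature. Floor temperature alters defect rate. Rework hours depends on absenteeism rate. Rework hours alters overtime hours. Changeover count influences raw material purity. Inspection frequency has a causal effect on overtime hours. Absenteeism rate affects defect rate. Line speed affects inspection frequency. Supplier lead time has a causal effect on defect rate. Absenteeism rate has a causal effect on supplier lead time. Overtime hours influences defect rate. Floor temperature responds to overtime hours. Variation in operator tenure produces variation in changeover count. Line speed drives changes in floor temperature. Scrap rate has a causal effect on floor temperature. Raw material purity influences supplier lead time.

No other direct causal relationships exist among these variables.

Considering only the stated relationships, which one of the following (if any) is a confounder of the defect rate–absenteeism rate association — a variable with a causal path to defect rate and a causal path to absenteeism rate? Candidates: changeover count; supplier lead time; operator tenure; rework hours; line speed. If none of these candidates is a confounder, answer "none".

None of the listed candidates has causal paths to both defect rate and absenteeism rate in the stated relationships, so none is a common cause.

none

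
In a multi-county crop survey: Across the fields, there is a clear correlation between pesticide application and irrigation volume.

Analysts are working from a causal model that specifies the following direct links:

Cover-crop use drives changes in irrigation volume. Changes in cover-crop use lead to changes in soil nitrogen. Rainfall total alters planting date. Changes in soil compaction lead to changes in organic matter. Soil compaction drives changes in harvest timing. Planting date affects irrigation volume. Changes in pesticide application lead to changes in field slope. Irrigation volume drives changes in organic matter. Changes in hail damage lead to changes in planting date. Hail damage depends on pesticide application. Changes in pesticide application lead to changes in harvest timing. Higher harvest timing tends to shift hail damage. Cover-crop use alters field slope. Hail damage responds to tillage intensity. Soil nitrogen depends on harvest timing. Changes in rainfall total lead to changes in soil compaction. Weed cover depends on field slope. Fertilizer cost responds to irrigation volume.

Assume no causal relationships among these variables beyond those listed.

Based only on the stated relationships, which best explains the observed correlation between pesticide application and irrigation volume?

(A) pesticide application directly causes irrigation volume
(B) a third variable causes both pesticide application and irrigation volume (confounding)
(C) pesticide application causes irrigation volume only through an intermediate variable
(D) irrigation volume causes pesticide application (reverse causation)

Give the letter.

Pesticide application reaches irrigation volume through pesticide application → hail damage → planting date → irrigation volume — an indirect causal chain with no direct pesticide application → irrigation volume link. No variable causes both pesticide application and irrigation volume, so confounding is ruled out; the effect is mediated.

C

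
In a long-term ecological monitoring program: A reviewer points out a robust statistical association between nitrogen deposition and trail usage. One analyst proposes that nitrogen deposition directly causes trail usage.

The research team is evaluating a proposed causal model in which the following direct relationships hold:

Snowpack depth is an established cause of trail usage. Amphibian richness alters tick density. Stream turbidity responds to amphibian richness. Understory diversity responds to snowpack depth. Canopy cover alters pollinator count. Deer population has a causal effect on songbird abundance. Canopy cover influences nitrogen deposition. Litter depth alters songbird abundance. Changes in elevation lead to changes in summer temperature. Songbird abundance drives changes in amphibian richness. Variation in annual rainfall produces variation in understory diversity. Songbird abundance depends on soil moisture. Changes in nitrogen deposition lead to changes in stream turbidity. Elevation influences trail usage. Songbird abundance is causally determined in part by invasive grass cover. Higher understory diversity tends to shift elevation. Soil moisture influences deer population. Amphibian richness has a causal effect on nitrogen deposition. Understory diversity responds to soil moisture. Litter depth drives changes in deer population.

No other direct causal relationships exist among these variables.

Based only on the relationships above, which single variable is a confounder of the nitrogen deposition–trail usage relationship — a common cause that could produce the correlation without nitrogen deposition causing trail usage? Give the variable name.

Soil moisture has a causal path to nitrogen deposition (soil moisture → songbird abundance → amphibian richness → nitrogen deposition) and a separate causal path to trail usage (soil moisture → understory diversity → elevation → trail usage), so it is a common cause of both.
No stated relationship gives nitrogen deposition a causal route to trail usage, so the correlation is explained by the shared upstream cause rather than a direct effect.

soil moisture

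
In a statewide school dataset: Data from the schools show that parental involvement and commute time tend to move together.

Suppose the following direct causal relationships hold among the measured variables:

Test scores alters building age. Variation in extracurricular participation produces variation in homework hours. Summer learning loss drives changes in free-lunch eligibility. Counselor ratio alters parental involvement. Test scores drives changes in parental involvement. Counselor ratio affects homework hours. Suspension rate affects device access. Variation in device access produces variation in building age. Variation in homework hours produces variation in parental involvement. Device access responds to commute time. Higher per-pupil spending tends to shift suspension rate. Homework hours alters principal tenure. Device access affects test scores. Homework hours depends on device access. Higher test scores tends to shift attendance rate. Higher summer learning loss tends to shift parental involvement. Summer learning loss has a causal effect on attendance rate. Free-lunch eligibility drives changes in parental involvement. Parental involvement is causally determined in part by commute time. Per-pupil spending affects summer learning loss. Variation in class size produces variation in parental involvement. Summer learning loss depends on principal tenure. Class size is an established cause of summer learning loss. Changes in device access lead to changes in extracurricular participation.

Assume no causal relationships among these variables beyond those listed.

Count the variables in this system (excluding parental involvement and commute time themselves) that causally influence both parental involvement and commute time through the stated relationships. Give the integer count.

No listed variable has a causal path to both parental involvement and commute time, so there are no common causes.

0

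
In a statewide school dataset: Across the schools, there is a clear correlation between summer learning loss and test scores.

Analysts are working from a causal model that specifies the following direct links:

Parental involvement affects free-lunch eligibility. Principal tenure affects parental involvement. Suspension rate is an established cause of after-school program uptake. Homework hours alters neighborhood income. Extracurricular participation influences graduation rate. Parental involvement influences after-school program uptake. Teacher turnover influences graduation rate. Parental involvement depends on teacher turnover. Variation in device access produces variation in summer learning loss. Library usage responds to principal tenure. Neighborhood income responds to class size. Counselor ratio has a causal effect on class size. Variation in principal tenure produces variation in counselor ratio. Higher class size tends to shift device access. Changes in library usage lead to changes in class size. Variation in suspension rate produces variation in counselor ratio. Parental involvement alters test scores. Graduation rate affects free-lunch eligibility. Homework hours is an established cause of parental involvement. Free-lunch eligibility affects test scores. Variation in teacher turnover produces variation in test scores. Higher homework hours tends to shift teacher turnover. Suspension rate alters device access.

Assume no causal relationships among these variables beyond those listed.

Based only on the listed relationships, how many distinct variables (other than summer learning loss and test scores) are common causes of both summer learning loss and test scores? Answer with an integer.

The common causes are: principal tenure (to summer learning loss via principal tenure → library usage → class size → device access → summer learning loss; to test scores via principal tenure → parental involvement → test scores).
Every other variable lacks a causal path to at least one of summer learning loss and test scores.

1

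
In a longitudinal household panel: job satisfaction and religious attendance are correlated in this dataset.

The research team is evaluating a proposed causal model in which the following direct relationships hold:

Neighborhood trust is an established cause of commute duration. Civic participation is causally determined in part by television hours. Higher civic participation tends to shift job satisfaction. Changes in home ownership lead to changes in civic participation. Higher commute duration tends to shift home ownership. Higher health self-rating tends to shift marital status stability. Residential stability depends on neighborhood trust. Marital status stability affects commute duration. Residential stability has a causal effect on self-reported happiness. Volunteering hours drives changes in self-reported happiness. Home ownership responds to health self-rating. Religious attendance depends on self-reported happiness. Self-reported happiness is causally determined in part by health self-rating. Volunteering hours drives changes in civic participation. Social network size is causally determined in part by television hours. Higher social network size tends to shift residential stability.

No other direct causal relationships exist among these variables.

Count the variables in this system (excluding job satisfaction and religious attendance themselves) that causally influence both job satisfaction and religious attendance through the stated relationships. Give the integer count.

4

The common causes are: health self-rating (to job satisfaction via health self-rating → home ownership → civic participation → job satisfaction; to religious attendance via health self-rating → self-reported happiness → religious attendance); neighborhood trust (to job satisfaction via neighborhood trust → commute duration → home ownership → civic participation → job satisfaction; to religious attendance via neighborhood trust → residential stability → self-reported happiness → religious attendance); television hours (to job satisfaction via television hours → civic participation → job satisfaction; to religious attendance via television hours → social network size → residential stability → self-reported happiness → religious attendance); volunteering hours (to job satisfaction via volunteering hours → civic participation → job satisfaction; to religious attendance via volunteering hours → self-reported happiness → religious attendance).
Every other variable lacks a causal path to at least one of job satisfaction and religious attendance.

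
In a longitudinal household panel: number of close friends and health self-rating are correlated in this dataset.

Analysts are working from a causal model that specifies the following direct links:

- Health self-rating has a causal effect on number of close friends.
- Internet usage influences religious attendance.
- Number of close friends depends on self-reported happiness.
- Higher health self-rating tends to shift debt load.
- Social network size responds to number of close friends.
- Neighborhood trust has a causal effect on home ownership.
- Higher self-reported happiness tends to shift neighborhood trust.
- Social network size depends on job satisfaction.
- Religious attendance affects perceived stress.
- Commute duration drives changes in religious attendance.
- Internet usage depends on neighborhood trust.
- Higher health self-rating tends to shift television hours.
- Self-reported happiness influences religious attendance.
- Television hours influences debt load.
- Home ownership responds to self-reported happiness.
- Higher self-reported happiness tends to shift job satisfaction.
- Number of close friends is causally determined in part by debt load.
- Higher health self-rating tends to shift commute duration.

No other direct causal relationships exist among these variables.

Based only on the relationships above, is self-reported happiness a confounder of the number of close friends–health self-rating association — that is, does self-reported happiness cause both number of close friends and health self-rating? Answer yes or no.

Self-reported happiness has no stated causal path to health self-rating. A confounder must cause both variables, so self-reported happiness does not qualify.

no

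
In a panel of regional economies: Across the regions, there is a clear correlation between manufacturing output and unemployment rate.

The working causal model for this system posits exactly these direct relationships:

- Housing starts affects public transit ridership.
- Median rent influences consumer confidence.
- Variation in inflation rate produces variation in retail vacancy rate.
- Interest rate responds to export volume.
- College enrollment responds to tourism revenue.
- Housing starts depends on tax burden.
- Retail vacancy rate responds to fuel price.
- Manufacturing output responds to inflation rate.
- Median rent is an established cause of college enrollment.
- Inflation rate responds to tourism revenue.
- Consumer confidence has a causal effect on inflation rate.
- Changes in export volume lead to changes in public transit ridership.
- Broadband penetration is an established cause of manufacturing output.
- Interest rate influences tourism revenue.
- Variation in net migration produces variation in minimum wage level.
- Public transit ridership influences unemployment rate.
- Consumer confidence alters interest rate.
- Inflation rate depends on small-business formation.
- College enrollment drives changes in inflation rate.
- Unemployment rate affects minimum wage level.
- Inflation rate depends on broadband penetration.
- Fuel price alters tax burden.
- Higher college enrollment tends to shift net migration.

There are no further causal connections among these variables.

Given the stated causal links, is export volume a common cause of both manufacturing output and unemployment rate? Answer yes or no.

yes

Export volume has a causal path to manufacturing output (export volume → interest rate → tourism revenue → inflation rate → manufacturing output) and to unemployment rate (export volume → public transit ridership → unemployment rate), so it is a common cause of both — a confounder.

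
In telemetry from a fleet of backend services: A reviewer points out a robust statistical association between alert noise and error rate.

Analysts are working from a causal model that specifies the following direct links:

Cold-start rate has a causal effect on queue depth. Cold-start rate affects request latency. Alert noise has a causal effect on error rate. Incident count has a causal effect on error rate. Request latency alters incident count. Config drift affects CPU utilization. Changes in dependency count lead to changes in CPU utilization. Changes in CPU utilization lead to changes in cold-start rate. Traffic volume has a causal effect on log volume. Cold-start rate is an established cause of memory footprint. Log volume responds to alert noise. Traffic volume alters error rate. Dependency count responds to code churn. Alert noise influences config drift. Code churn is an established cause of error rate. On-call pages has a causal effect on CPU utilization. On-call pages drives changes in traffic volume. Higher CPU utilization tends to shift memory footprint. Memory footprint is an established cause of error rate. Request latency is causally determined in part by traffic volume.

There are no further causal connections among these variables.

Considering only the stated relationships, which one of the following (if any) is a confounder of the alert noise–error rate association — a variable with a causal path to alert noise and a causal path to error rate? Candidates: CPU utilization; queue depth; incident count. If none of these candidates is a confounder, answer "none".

None of the listed candidates has causal paths to both alert noise and error rate in the stated relationships, so none is a common cause.

none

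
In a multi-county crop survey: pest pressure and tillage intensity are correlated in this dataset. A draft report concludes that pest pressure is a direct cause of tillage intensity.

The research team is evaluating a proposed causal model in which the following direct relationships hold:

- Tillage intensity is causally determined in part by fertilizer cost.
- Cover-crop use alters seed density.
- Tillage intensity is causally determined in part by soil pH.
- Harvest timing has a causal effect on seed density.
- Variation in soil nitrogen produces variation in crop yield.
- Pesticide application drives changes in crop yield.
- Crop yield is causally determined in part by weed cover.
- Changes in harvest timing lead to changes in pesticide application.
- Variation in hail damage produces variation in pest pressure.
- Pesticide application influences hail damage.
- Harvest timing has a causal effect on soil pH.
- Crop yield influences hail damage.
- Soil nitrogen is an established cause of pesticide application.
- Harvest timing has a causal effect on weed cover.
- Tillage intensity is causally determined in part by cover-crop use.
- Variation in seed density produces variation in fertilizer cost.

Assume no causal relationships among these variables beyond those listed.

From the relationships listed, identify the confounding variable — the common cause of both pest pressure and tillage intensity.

harvest timing

Harvest timing has a causal path to pest pressure (harvest timing → pesticide application → hail damage → pest pressure) and a separate causal path to tillage intensity (harvest timing → soil pH → tillage intensity), so it is a common cause of both.
No stated relationship gives pest pressure a causal route to tillage intensity, so the correlation is explained by the shared upstream cause rather than a direct effect.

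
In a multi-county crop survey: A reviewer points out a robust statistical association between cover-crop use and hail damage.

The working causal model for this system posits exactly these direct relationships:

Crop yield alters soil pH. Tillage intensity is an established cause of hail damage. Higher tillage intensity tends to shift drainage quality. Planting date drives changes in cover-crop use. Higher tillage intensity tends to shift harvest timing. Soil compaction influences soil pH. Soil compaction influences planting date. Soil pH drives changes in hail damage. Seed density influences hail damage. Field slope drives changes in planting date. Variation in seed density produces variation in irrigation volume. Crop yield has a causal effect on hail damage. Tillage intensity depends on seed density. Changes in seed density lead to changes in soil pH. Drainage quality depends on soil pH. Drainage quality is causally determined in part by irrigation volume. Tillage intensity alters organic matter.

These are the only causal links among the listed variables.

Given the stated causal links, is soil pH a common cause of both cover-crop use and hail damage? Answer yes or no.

no

Soil pH has no stated causal path to cover-crop use. A confounder must cause both variables, so soil pH does not qualify.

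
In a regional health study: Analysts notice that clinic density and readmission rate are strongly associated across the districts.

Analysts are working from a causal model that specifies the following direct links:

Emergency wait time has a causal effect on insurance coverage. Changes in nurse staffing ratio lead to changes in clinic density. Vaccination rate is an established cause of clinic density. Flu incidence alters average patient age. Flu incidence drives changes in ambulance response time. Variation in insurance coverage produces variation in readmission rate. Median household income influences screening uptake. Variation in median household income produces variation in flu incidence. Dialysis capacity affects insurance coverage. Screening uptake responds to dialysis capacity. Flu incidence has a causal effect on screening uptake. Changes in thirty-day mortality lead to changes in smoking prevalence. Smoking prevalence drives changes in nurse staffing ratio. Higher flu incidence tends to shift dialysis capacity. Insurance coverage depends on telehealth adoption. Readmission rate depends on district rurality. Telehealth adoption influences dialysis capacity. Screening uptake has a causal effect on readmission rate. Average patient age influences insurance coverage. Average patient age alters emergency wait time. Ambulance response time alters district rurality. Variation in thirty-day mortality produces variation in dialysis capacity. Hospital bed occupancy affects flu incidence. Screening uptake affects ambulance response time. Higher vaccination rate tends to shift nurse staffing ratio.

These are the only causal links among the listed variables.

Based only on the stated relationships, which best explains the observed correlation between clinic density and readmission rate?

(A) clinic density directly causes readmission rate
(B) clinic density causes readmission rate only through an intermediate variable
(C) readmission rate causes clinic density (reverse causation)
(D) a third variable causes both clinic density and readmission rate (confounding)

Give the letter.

D

Thirty-day mortality causes clinic density (thirty-day mortality → smoking prevalence → nurse staffing ratio → clinic density) and readmission rate (thirty-day mortality → dialysis capacity → insurance coverage → readmission rate) — a common cause creating the correlation.
There is no stated path from clinic density to readmission rate or from readmission rate to clinic density, so neither direct nor reverse causation applies.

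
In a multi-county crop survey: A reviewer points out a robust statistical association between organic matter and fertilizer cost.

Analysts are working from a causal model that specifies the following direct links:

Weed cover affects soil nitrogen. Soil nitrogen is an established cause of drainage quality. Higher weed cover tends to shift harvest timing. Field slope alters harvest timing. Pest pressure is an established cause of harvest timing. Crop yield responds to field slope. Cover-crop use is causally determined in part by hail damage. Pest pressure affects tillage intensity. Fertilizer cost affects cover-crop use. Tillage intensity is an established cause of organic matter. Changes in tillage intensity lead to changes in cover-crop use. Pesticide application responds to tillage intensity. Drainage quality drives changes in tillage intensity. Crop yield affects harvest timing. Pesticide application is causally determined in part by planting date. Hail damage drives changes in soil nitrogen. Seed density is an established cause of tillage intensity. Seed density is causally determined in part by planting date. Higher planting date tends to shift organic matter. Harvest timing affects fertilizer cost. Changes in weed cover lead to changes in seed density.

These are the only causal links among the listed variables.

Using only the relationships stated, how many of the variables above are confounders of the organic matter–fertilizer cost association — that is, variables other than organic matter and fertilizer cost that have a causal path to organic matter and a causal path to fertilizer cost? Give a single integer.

The common causes are: pest pressure (to organic matter via pest pressure → tillage intensity → organic matter; to fertilizer cost via pest pressure → harvest timing → fertilizer cost); weed cover (to organic matter via weed cover → seed density → tillage intensity → organic matter; to fertilizer cost via weed cover → harvest timing → fertilizer cost).
Every other variable lacks a causal path to at least one of organic matter and fertilizer cost.

2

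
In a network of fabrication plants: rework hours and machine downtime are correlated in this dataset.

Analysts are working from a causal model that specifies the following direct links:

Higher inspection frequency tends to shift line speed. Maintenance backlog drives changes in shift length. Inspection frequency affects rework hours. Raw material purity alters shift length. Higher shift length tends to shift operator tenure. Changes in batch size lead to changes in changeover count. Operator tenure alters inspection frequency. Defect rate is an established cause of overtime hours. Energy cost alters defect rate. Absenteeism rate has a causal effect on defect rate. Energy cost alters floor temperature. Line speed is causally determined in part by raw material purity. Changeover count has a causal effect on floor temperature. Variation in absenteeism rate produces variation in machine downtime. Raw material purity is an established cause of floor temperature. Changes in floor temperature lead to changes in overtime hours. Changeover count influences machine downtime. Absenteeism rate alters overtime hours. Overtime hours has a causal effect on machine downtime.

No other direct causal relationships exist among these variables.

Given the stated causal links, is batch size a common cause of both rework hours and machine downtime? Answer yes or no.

no

Batch size has no stated causal path to rework hours. A confounder must cause both variables, so batch size does not qualify.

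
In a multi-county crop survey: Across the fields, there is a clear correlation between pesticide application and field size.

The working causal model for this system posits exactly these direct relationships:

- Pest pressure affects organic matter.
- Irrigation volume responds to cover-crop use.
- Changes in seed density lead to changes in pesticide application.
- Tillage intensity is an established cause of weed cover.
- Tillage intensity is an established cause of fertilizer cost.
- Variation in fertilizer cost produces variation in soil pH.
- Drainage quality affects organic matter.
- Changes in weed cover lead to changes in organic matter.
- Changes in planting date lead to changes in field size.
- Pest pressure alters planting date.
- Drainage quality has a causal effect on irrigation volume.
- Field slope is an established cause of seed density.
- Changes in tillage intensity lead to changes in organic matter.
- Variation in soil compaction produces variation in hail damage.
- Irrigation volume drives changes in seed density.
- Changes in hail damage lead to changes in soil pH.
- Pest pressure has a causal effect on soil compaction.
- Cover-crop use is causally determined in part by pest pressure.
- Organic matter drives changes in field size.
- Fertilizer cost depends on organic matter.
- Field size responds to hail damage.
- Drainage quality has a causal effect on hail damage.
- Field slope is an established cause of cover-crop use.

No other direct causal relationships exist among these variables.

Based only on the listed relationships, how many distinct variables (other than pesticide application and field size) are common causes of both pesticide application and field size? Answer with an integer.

2

The common causes are: drainage quality (to pesticide application via drainage quality → irrigation volume → seed density → pesticide application; to field size via drainage quality → organic matter → field size); pest pressure (to pesticide application via pest pressure → cover-crop use → irrigation volume → seed density → pesticide application; to field size via pest pressure → organic matter → field size).
Every other variable lacks a causal path to at least one of pesticide application and field size.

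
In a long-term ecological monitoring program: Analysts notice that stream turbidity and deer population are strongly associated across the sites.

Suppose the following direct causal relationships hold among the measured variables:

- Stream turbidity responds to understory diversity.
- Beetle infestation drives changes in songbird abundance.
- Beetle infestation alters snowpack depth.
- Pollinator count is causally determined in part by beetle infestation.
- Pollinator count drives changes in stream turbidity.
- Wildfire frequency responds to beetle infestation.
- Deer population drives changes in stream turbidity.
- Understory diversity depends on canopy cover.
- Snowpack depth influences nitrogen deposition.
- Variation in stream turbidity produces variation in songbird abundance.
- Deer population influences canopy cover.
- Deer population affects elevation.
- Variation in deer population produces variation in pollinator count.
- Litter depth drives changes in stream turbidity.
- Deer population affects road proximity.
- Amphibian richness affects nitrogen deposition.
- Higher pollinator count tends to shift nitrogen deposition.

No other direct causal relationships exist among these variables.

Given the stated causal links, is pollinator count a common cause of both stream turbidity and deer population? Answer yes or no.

no

Pollinator count has no stated causal path to deer population. A confounder must cause both variables, so pollinator count does not qualify.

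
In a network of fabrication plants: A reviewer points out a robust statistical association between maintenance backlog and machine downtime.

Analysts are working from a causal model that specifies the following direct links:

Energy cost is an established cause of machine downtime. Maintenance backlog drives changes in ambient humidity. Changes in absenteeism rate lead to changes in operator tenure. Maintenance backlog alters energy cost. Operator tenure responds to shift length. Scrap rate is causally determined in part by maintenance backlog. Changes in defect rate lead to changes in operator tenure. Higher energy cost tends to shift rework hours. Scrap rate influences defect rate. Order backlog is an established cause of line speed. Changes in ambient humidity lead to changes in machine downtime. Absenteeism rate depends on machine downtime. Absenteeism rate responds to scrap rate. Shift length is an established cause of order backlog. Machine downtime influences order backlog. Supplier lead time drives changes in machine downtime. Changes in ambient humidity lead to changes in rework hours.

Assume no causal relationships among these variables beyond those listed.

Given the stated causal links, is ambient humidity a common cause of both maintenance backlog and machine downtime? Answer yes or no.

Ambient humidity has no stated causal path to maintenance backlog. A confounder must cause both variables, so ambient humidity does not qualify.

no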